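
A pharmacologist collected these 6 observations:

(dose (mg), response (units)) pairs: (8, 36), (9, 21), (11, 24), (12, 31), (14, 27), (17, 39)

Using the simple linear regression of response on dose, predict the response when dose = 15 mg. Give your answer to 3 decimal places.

n = 6, Σx = 71, Σy = 178, Σxy = 2154, Σx² = 895
Sxx = Σx² − (Σx)²/n = 895 − 840.166667 = 54.833333
Sxy = Σxy − (Σx)(Σy)/n = 2154 − 2106.333333 = 47.666667
b = Sxy/Sxx = 47.666667/54.833333 = 0.869301
a = ȳ − b·x̄ = 29.666667 − 0.869301·11.833333 = 19.379939
ŷ(15) = a + b·15 = 19.379939 + 0.869301·15 = 32.419453

32.419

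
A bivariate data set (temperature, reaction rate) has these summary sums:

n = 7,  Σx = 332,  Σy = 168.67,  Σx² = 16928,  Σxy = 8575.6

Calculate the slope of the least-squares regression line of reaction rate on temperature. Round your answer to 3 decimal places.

0.487

Sxx = Σx² − (Σx)²/n = 16928 − 15746.285714 = 1181.714286
Sxy = Σxy − (Σx)(Σy)/n = 8575.6 − 7999.777143 = 575.822857
b = Sxy/Sxx = 575.822857/1181.714286 = 0.487278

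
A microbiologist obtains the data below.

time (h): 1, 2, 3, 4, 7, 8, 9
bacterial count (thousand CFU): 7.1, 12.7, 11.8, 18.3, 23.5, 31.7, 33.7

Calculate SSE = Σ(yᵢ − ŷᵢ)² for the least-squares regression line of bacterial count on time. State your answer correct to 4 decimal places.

23.8486

n = 7, Σx = 34, Σy = 138.8, Σxy = 862.5, Σx² = 224, Σy² = 3378.66
Sxx = Σx² − (Σx)²/n = 224 − 165.142857 = 58.857143
Sxy = Σxy − (Σx)(Σy)/n = 862.5 − 674.171429 = 188.328571
Syy = Σy² − (Σy)²/n = 3378.66 − 2752.205714 = 626.454286
b = Sxy/Sxx = 188.328571/58.857143 = 3.199757
SSE = Syy − b·Sxy = 626.454286 − 3.199757·188.328571 = 23.848568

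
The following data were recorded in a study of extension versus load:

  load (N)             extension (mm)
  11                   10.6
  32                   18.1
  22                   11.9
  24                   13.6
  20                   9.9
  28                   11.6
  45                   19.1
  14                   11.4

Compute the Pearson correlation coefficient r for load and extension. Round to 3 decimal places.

n = 8, Σx = 196, Σy = 106.2, Σxy = 2825.9, Σx² = 5610, Σy² = 1493.88
Sxx = Σx² − (Σx)²/n = 5610 − 4802 = 808
Sxy = Σxy − (Σx)(Σy)/n = 2825.9 − 2601.9 = 224
Syy = Σy² − (Σy)²/n = 1493.88 − 1409.805 = 84.075
r = Sxy/√(Sxx·Syy) = 224/√(67932.6) = 224/260.638831 = 0.859427

0.859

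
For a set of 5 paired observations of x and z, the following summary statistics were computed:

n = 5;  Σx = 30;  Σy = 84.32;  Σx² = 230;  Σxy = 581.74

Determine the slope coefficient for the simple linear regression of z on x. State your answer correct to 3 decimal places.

Sxx = Σx² − (Σx)²/n = 230 − 180 = 50
Sxy = Σxy − (Σx)(Σy)/n = 581.74 − 505.92 = 75.82
b = Sxy/Sxx = 75.82/50 = 1.5164

1.516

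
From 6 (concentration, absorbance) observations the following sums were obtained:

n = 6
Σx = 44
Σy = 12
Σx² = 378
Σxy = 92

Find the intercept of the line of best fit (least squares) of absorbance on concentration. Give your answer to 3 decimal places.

Sxx = Σx² − (Σx)²/n = 378 − 322.666667 = 55.333333
Sxy = Σxy − (Σx)(Σy)/n = 92 − 88 = 4
b = Sxy/Sxx = 4/55.333333 = 0.072289
a = ȳ − b·x̄ = 2 − 0.072289·7.333333 = 1.469880

1.470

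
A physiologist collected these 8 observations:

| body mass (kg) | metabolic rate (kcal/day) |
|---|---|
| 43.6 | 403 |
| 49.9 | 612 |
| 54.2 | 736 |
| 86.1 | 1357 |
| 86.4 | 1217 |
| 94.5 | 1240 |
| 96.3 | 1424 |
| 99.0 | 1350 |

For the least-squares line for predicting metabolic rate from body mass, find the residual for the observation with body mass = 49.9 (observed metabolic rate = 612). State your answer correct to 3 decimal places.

n = 8, Σx = 610, Σy = 8339, Σxy = 697948.5, Σx² = 50211.72
Sxx = Σx² − (Σx)²/n = 50211.72 − 46512.5 = 3699.22
Sxy = Σxy − (Σx)(Σy)/n = 697948.5 − 635848.75 = 62099.75
b = Sxy/Sxx = 62099.75/3699.22 = 16.787255
a = ȳ − b·x̄ = 1042.375 − 16.787255·76.25 = -237.653205
ŷ(49.9) = -237.653205 + 16.787255·49.9 = 600.030827
residual = y − ŷ = 612 − 600.030827 = 11.969173

11.969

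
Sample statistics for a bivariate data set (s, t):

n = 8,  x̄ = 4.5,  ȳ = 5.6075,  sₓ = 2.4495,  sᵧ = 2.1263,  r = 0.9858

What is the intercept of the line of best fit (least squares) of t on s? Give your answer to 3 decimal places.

b = r · sᵧ/sₓ = 0.9858 · 2.1263/2.4495 = 0.855728
a = ȳ − b·x̄ = 5.6075 − 0.855728·4.5 = 1.756723

1.757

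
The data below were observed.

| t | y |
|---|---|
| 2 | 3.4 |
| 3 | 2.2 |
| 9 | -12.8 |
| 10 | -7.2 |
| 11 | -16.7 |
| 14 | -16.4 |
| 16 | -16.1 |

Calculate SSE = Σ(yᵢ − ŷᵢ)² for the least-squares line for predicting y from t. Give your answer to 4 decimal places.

n = 7, Σx = 65, Σy = -63.6, Σxy = -844.7, Σx² = 767, Σy² = 1039.14
Sxx = Σx² − (Σx)²/n = 767 − 603.571429 = 163.428571
Sxy = Σxy − (Σx)(Σy)/n = -844.7 − (-590.571429) = -254.128571
Syy = Σy² − (Σy)²/n = 1039.14 − 577.851429 = 461.288571
b = Sxy/Sxx = -254.128571/163.428571 = -1.554983
SSE = Syy − b·Sxy = 461.288571 − (-1.554983)·(-254.128571) = 66.123086

66.1231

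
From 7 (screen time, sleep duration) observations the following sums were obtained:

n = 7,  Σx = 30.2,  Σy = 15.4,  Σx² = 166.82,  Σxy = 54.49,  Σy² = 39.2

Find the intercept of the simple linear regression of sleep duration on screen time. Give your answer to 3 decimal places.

Sxx = Σx² − (Σx)²/n = 166.82 − 130.291429 = 36.528571
Sxy = Σxy − (Σx)(Σy)/n = 54.49 − 66.44 = -11.95
b = Sxy/Sxx = -11.95/36.528571 = -0.327141
a = ȳ − b·x̄ = 2.2 − (-0.327141)·4.314286 = 3.611381

3.611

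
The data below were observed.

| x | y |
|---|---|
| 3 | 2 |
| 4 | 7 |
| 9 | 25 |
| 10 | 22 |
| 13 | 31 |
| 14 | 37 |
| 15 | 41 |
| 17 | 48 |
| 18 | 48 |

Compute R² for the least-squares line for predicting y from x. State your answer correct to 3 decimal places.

n = 9, Σx = 103, Σy = 261, Σxy = 3695, Σx² = 1409, Σy² = 9781
Sxx = Σx² − (Σx)²/n = 1409 − 1178.777778 = 230.222222
Sxy = Σxy − (Σx)(Σy)/n = 3695 − 2987 = 708
Syy = Σy² − (Σy)²/n = 9781 − 7569 = 2212
R² = Sxy²/(Sxx·Syy) = (708)²/(230.222222·2212) = 0.984315

0.984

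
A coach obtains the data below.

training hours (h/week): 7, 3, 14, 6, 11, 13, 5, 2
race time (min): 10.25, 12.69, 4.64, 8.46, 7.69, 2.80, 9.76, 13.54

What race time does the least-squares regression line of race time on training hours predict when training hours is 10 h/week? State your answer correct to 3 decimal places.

n = 8, Σx = 61, Σy = 69.83, Σxy = 422.41, Σx² = 609
Sxx = Σx² − (Σx)²/n = 609 − 465.125 = 143.875
Sxy = Σxy − (Σx)(Σy)/n = 422.41 − 532.45375 = -110.04375
b = Sxy/Sxx = -110.04375/143.875 = -0.764857
a = ȳ − b·x̄ = 8.72875 − (-0.764857)·7.625 = 14.560782
ŷ(10) = a + b·10 = 14.560782 + (-0.764857)·10 = 6.912215

6.912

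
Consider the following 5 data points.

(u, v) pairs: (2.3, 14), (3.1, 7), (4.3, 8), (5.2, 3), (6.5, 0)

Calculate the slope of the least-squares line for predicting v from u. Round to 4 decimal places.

-2.9816

n = 5, Σx = 21.4, Σy = 32, Σxy = 103.9, Σx² = 102.68
Sxx = Σx² − (Σx)²/n = 102.68 − 91.592 = 11.088
Sxy = Σxy − (Σx)(Σy)/n = 103.9 − 136.96 = -33.06
b = Sxy/Sxx = -33.06/11.088 = -2.981602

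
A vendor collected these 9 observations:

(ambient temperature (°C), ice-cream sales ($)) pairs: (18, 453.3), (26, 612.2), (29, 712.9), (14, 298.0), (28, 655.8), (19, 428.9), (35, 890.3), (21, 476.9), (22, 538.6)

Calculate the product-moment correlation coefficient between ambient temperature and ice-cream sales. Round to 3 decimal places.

0.992

n = 9, Σx = 212, Σy = 5066.9, Σxy = 128458.8, Σx² = 5332, Σy² = 3101486.65
Sxx = Σx² − (Σx)²/n = 5332 − 4993.777778 = 338.222222
Sxy = Σxy − (Σx)(Σy)/n = 128458.8 − 119353.644444 = 9105.155556
Syy = Σy² − (Σy)²/n = 3101486.65 − 2852608.401111 = 248878.248889
r = Sxy/√(Sxx·Syy) = 9105.155556/√(84176154.401975) = 9105.155556/9174.756367 = 0.992414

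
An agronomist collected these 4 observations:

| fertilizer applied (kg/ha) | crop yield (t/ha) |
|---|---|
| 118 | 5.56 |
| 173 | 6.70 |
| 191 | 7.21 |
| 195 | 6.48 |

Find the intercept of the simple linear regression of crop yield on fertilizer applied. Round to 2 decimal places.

n = 4, Σx = 677, Σy = 25.95, Σxy = 4455.89, Σx² = 118359
Sxx = Σx² − (Σx)²/n = 118359 − 114582.25 = 3776.75
Sxy = Σxy − (Σx)(Σy)/n = 4455.89 − 4392.0375 = 63.8525
b = Sxy/Sxx = 63.8525/3776.75 = 0.016907
a = ȳ − b·x̄ = 6.4875 − 0.016907·169.25 = 3.626036

3.63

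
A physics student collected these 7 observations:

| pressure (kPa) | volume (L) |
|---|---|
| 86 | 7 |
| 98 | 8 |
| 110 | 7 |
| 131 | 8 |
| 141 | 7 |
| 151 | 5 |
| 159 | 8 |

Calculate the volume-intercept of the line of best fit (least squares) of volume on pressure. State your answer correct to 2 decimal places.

8.21

n = 7, Σx = 876, Σy = 50, Σxy = 6218, Σx² = 114224
Sxx = Σx² − (Σx)²/n = 114224 − 109625.142857 = 4598.857143
Sxy = Σxy − (Σx)(Σy)/n = 6218 − 6257.142857 = -39.142857
b = Sxy/Sxx = -39.142857/4598.857143 = -0.008511
a = ȳ − b·x̄ = 7.142857 − (-0.008511)·125.142857 = 8.208002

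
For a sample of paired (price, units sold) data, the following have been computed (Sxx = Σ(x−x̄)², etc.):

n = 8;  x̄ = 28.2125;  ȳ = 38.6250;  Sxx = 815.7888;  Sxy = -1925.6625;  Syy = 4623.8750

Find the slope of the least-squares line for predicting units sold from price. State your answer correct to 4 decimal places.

-2.3605

b = Sxy/Sxx = -1925.6625/815.7888 = -2.360491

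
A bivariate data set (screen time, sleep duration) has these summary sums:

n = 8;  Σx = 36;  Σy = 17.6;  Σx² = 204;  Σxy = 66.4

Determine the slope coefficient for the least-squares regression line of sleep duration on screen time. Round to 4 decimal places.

-0.3048

Sxx = Σx² − (Σx)²/n = 204 − 162 = 42
Sxy = Σxy − (Σx)(Σy)/n = 66.4 − 79.2 = -12.8
b = Sxy/Sxx = -12.8/42 = -0.304762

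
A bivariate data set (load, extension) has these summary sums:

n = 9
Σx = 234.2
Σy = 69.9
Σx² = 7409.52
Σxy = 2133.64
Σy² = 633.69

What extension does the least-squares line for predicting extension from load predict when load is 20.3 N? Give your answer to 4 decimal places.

6.3974

Sxx = Σx² − (Σx)²/n = 7409.52 − 6094.404444 = 1315.115556
Sxy = Σxy − (Σx)(Σy)/n = 2133.64 − 1818.953333 = 314.686667
b = Sxy/Sxx = 314.686667/1315.115556 = 0.239284
a = ȳ − b·x̄ = 7.766667 − 0.239284·26.022222 = 1.539954
ŷ(20.3) = a + b·20.3 = 1.539954 + 0.239284·20.3 = 6.397428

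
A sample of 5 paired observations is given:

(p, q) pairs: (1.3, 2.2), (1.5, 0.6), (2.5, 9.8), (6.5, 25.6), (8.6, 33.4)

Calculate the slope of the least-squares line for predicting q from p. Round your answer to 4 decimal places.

n = 5, Σx = 20.4, Σy = 71.6, Σxy = 481.9, Σx² = 126.4
Sxx = Σx² − (Σx)²/n = 126.4 − 83.232 = 43.168
Sxy = Σxy − (Σx)(Σy)/n = 481.9 − 292.128 = 189.772
b = Sxy/Sxx = 189.772/43.168 = 4.396127

4.3961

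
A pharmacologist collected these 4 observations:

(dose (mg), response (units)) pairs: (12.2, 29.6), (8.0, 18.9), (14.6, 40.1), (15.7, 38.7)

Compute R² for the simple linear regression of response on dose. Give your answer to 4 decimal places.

n = 4, Σx = 50.5, Σy = 127.3, Σxy = 1705.37, Σx² = 672.49, Σy² = 4339.07
Sxx = Σx² − (Σx)²/n = 672.49 − 637.5625 = 34.9275
Sxy = Σxy − (Σx)(Σy)/n = 1705.37 − 1607.1625 = 98.2075
Syy = Σy² − (Σy)²/n = 4339.07 − 4051.3225 = 287.7475
R² = Sxy²/(Sxx·Syy) = (98.2075)²/(34.9275·287.7475) = 0.959644

0.9596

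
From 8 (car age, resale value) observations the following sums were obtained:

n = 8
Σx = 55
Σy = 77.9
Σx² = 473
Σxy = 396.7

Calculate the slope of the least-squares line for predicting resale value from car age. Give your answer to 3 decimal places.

Sxx = Σx² − (Σx)²/n = 473 − 378.125 = 94.875
Sxy = Σxy − (Σx)(Σy)/n = 396.7 − 535.5625 = -138.8625
b = Sxy/Sxx = -138.8625/94.875 = -1.463636

-1.464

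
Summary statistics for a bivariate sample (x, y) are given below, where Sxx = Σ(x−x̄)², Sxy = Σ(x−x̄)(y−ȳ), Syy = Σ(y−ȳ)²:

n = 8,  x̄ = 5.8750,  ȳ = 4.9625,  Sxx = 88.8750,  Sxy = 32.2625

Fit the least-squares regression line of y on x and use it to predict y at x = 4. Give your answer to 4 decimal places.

b = Sxy/Sxx = 32.2625/88.875 = 0.363010
a = ȳ − b·x̄ = 4.9625 − 0.363010·5.875 = 2.829817
ŷ(4) = a + b·4 = 2.829817 + 0.363010·4 = 4.281857

4.2819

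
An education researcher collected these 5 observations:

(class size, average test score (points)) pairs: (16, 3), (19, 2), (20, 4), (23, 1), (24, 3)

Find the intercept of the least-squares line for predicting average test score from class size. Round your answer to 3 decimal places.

4.680

n = 5, Σx = 102, Σy = 13, Σxy = 261, Σx² = 2122
Sxx = Σx² − (Σx)²/n = 2122 − 2080.8 = 41.2
Sxy = Σxy − (Σx)(Σy)/n = 261 − 265.2 = -4.2
b = Sxy/Sxx = -4.2/41.2 = -0.101942
a = ȳ − b·x̄ = 2.6 − (-0.101942)·20.4 = 4.679612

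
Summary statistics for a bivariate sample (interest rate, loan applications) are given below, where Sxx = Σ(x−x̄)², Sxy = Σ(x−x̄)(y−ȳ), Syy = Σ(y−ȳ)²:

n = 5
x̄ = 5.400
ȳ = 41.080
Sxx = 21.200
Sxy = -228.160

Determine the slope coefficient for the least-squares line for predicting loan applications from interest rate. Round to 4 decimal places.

-10.7623

b = Sxy/Sxx = -228.16/21.2 = -10.762264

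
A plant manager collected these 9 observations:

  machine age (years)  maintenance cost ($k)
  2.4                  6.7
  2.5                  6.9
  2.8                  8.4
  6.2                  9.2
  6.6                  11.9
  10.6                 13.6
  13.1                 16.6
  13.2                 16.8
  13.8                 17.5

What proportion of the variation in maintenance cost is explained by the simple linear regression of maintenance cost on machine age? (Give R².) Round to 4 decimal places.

0.9698

n = 9, Σx = 71.2, Σy = 107.6, Σxy = 1017.31, Σx² = 750.5, Σy² = 1438.32
Sxx = Σx² − (Σx)²/n = 750.5 − 563.271111 = 187.228889
Sxy = Σxy − (Σx)(Σy)/n = 1017.31 − 851.235556 = 166.074444
Syy = Σy² − (Σy)²/n = 1438.32 − 1286.417778 = 151.902222
R² = Sxy²/(Sxx·Syy) = (166.074444)²/(187.228889·151.902222) = 0.969770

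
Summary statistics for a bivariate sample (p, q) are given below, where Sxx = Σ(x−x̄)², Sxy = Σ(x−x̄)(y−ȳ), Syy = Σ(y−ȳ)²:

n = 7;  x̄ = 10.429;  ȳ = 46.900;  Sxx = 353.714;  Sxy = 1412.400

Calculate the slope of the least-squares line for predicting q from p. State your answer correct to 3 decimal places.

b = Sxy/Sxx = 1412.4/353.714 = 3.993057

3.993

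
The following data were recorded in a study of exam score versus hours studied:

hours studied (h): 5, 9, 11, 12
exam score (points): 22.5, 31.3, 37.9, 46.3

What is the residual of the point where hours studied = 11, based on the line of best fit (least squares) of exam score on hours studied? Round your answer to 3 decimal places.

n = 4, Σx = 37, Σy = 138, Σxy = 1366.7, Σx² = 371
Sxx = Σx² − (Σx)²/n = 371 − 342.25 = 28.75
Sxy = Σxy − (Σx)(Σy)/n = 1366.7 − 1276.5 = 90.2
b = Sxy/Sxx = 90.2/28.75 = 3.137391
a = ȳ − b·x̄ = 34.5 − 3.137391·9.25 = 5.479130
ŷ(11) = 5.479130 + 3.137391·11 = 39.990435
residual = y − ŷ = 37.9 − 39.990435 = -2.090435

-2.090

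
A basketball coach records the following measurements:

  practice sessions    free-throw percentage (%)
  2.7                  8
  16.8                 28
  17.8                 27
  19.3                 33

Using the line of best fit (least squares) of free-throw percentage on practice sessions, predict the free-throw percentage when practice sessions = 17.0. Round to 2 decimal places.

28.02

n = 4, Σx = 56.6, Σy = 96, Σxy = 1609.5, Σx² = 978.86
Sxx = Σx² − (Σx)²/n = 978.86 − 800.89 = 177.97
Sxy = Σxy − (Σx)(Σy)/n = 1609.5 − 1358.4 = 251.1
b = Sxy/Sxx = 251.1/177.97 = 1.410912
a = ȳ − b·x̄ = 24 − 1.410912·14.15 = 4.035596
ŷ(17.0) = a + b·17.0 = 4.035596 + 1.410912·17 = 28.021099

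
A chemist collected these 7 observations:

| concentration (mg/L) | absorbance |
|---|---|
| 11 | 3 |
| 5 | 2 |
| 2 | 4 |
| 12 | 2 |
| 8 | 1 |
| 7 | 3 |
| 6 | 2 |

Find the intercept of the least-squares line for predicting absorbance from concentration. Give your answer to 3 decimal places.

n = 7, Σx = 51, Σy = 17, Σxy = 116, Σx² = 443
Sxx = Σx² − (Σx)²/n = 443 − 371.571429 = 71.428571
Sxy = Σxy − (Σx)(Σy)/n = 116 − 123.857143 = -7.857143
b = Sxy/Sxx = -7.857143/71.428571 = -0.11
a = ȳ − b·x̄ = 2.428571 − (-0.11)·7.285714 = 3.23

3.230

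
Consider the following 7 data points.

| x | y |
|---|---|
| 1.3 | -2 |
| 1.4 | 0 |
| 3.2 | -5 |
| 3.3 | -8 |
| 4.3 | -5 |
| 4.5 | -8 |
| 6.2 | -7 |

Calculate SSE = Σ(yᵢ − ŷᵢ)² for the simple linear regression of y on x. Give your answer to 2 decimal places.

22.11

n = 7, Σx = 24.2, Σy = -35, Σxy = -145.9, Σx² = 101.96, Σy² = 231
Sxx = Σx² − (Σx)²/n = 101.96 − 83.662857 = 18.297143
Sxy = Σxy − (Σx)(Σy)/n = -145.9 − (-121) = -24.9
Syy = Σy² − (Σy)²/n = 231 − 175 = 56
b = Sxy/Sxx = -24.9/18.297143 = -1.360868
SSE = Syy − b·Sxy = 56 − (-1.360868)·(-24.9) = 22.114382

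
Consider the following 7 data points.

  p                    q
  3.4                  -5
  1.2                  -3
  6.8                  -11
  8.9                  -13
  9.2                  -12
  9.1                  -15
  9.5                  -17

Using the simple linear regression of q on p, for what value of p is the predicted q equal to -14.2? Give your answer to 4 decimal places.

9.1270

n = 7, Σx = 48.1, Σy = -76, Σxy = -619.5, Σx² = 396.15
Sxx = Σx² − (Σx)²/n = 396.15 − 330.515714 = 65.634286
Sxy = Σxy − (Σx)(Σy)/n = -619.5 − (-522.228571) = -97.271429
b = Sxy/Sxx = -97.271429/65.634286 = -1.482022
a = ȳ − b·x̄ = -10.857143 − (-1.482022)·6.871429 = -0.673537
Set a + b·x = -14.2: x = (-14.2 − (-0.673537)) / (-1.482022) = 9.127035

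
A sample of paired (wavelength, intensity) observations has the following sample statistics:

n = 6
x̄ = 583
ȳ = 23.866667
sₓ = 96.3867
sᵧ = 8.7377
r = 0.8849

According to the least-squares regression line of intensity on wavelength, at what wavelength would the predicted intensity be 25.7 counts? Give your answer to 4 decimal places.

b = r · sᵧ/sₓ = 0.8849 · 8.7377/96.3867 = 0.080218
a = ȳ − b·x̄ = 23.866667 − 0.080218·583 = -22.900684
Set a + b·x = 25.7: x = (25.7 − (-22.900684)) / 0.080218 = 605.854259

605.8543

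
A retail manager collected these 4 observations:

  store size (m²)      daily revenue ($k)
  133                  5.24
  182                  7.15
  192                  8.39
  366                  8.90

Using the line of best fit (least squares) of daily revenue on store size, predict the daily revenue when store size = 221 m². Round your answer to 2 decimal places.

7.45

n = 4, Σx = 873, Σy = 29.68, Σxy = 6866.5, Σx² = 221633
Sxx = Σx² − (Σx)²/n = 221633 − 190532.25 = 31100.75
Sxy = Σxy − (Σx)(Σy)/n = 6866.5 − 6477.66 = 388.84
b = Sxy/Sxx = 388.84/31100.75 = 0.012503
a = ȳ − b·x̄ = 7.42 − 0.012503·218.25 = 4.691309
ŷ(221) = a + b·221 = 4.691309 + 0.012503·221 = 7.454382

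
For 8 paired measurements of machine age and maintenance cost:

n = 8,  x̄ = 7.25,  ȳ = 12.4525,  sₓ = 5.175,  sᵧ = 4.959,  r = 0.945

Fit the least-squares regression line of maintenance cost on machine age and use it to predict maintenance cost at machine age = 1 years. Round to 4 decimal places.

b = r · sᵧ/sₓ = 0.945 · 4.959/5.175 = 0.905557
a = ȳ − b·x̄ = 12.4525 − 0.905557·7.25 = 5.887215
ŷ(1) = a + b·1 = 5.887215 + 0.905557·1 = 6.792772

6.7928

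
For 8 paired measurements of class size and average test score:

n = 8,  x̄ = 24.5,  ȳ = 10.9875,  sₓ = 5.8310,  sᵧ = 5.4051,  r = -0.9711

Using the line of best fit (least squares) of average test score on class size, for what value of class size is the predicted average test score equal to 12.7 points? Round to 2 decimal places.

b = r · sᵧ/sₓ = -0.9711 · 5.4051/5.831 = -0.900170
a = ȳ − b·x̄ = 10.9875 − (-0.900170)·24.5 = 33.041671
Set a + b·x = 12.7: x = (12.7 − 33.041671) / (-0.900170) = 22.597582

22.60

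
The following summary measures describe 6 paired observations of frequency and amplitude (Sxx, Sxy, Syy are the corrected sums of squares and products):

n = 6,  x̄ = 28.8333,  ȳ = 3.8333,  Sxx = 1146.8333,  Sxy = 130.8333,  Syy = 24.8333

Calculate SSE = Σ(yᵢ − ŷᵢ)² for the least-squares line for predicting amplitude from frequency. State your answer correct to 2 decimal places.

9.91

b = Sxy/Sxx = 130.8333/1146.8333 = 0.114082
SSE = Syy − b·Sxy = 24.8333 − 0.114082·130.8333 = 9.907545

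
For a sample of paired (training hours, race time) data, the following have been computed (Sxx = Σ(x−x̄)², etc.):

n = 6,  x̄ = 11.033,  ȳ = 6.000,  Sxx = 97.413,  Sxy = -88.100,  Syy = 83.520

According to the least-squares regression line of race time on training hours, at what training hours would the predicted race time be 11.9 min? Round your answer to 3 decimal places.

b = Sxy/Sxx = -88.1/97.413 = -0.904397
a = ȳ − b·x̄ = 6 − (-0.904397)·11.033 = 15.978209
Set a + b·x = 11.9: x = (11.9 − 15.978209) / (-0.904397) = 4.509314

4.509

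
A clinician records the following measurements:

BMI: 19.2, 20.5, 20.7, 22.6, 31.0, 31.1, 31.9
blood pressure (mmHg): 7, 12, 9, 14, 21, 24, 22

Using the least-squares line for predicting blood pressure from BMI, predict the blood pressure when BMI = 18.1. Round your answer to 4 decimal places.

7.3799

n = 7, Σx = 177, Σy = 109, Σxy = 2982.3, Σx² = 4673.96
Sxx = Σx² − (Σx)²/n = 4673.96 − 4475.571429 = 198.388571
Sxy = Σxy − (Σx)(Σy)/n = 2982.3 − 2756.142857 = 226.157143
b = Sxy/Sxx = 226.157143/198.388571 = 1.139971
a = ȳ − b·x̄ = 15.571429 − 1.139971·25.285714 = -13.253543
ŷ(18.1) = a + b·18.1 = -13.253543 + 1.139971·18.1 = 7.379925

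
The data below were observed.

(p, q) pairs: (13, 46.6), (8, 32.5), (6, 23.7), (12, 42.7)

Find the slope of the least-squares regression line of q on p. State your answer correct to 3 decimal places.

n = 4, Σx = 39, Σy = 145.5, Σxy = 1520.4, Σx² = 413
Sxx = Σx² − (Σx)²/n = 413 − 380.25 = 32.75
Sxy = Σxy − (Σx)(Σy)/n = 1520.4 − 1418.625 = 101.775
b = Sxy/Sxx = 101.775/32.75 = 3.107634

3.108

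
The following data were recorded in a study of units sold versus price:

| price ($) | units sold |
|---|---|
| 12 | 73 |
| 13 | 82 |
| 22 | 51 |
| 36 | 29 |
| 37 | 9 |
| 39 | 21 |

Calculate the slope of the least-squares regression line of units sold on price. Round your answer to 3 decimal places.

n = 6, Σx = 159, Σy = 265, Σxy = 5260, Σx² = 4983
Sxx = Σx² − (Σx)²/n = 4983 − 4213.5 = 769.5
Sxy = Σxy − (Σx)(Σy)/n = 5260 − 7022.5 = -1762.5
b = Sxy/Sxx = -1762.5/769.5 = -2.290448

-2.290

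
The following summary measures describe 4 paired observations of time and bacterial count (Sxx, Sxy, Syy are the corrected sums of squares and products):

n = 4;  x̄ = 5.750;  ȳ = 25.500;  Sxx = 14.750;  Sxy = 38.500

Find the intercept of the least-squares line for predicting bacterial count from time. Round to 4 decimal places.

b = Sxy/Sxx = 38.5/14.75 = 2.610169
a = ȳ − b·x̄ = 25.5 − 2.610169·5.75 = 10.491525

10.4915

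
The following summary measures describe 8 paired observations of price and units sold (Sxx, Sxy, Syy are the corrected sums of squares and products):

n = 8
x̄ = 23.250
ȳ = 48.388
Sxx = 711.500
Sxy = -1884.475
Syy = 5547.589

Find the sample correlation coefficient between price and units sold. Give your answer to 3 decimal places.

-0.949

r = Sxy/√(Sxx·Syy) = -1884.475/√(3947109.5735) = -1884.475/1986.733393 = -0.948529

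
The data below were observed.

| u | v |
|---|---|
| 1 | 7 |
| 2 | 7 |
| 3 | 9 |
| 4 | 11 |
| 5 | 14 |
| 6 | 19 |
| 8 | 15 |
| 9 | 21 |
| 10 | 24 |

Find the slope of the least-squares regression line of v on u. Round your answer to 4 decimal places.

n = 9, Σx = 48, Σy = 127, Σxy = 825, Σx² = 336
Sxx = Σx² − (Σx)²/n = 336 − 256 = 80
Sxy = Σxy − (Σx)(Σy)/n = 825 − 677.333333 = 147.666667
b = Sxy/Sxx = 147.666667/80 = 1.845833

1.8458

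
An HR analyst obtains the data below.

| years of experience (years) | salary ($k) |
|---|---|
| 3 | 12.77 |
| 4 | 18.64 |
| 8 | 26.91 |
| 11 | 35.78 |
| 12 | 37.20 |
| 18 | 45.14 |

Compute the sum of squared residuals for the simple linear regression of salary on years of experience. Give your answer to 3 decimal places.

30.185

n = 6, Σx = 56, Σy = 176.44, Σxy = 1980.65, Σx² = 678, Σy² = 5936.3386
Sxx = Σx² − (Σx)²/n = 678 − 522.666667 = 155.333333
Sxy = Σxy − (Σx)(Σy)/n = 1980.65 − 1646.773333 = 333.876667
Syy = Σy² − (Σy)²/n = 5936.3386 − 5188.512267 = 747.826333
b = Sxy/Sxx = 333.876667/155.333333 = 2.149421
SSE = Syy − b·Sxy = 747.826333 − 2.149421·333.876667 = 30.184948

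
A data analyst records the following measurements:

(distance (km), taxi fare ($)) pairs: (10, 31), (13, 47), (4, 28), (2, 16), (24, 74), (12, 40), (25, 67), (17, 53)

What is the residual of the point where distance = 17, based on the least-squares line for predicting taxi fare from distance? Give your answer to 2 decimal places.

n = 8, Σx = 107, Σy = 356, Σxy = 5897, Σx² = 1923
Sxx = Σx² − (Σx)²/n = 1923 − 1431.125 = 491.875
Sxy = Σxy − (Σx)(Σy)/n = 5897 − 4761.5 = 1135.5
b = Sxy/Sxx = 1135.5/491.875 = 2.308513
a = ȳ − b·x̄ = 44.5 − 2.308513·13.375 = 13.623634
ŷ(17) = 13.623634 + 2.308513·17 = 52.868361
residual = y − ŷ = 53 − 52.868361 = 0.131639

0.13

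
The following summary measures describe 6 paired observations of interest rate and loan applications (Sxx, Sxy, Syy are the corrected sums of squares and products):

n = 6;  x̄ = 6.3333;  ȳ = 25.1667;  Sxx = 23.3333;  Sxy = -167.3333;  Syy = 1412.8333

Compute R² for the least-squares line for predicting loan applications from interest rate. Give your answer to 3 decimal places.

0.849

R² = Sxy²/(Sxx·Syy) = (-167.3333)²/(23.3333·1412.8333) = 0.849371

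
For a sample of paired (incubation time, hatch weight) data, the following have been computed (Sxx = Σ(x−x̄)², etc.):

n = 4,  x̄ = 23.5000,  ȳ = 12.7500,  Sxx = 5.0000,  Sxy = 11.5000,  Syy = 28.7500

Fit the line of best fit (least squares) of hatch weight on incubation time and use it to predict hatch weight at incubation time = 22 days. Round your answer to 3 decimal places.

b = Sxy/Sxx = 11.5/5 = 2.3
a = ȳ − b·x̄ = 12.75 − 2.3·23.5 = -41.3
ŷ(22) = a + b·22 = -41.3 + 2.3·22 = 9.3

9.300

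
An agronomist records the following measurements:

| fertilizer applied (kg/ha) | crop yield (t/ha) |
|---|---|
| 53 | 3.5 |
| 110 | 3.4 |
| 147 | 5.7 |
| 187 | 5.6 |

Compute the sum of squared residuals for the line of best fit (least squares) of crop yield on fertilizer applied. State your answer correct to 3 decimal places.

n = 4, Σx = 497, Σy = 18.2, Σxy = 2444.6, Σx² = 71487, Σy² = 87.66
Sxx = Σx² − (Σx)²/n = 71487 − 61752.25 = 9734.75
Sxy = Σxy − (Σx)(Σy)/n = 2444.6 − 2261.35 = 183.25
Syy = Σy² − (Σy)²/n = 87.66 − 82.81 = 4.85
b = Sxy/Sxx = 183.25/9734.75 = 0.018824
SSE = Syy − b·Sxy = 4.85 − 0.018824·183.25 = 1.400444

1.400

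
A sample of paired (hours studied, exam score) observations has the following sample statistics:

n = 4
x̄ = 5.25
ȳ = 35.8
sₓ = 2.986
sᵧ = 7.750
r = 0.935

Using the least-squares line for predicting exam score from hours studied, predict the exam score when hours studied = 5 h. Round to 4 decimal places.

35.1933

b = r · sᵧ/sₓ = 0.935 · 7.75/2.986 = 2.426741
a = ȳ − b·x̄ = 35.8 − 2.426741·5.25 = 23.059607
ŷ(5) = a + b·5 = 23.059607 + 2.426741·5 = 35.193315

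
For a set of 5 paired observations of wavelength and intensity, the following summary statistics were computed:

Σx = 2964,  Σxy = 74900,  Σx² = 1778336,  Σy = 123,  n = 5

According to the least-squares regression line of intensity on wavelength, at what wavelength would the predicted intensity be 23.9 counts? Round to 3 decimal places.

Sxx = Σx² − (Σx)²/n = 1778336 − 1757059.2 = 21276.8
Sxy = Σxy − (Σx)(Σy)/n = 74900 − 72914.4 = 1985.6
b = Sxy/Sxx = 1985.6/21276.8 = 0.093322
a = ȳ − b·x̄ = 24.6 − 0.093322·592.8 = -30.721462
Set a + b·x = 23.9: x = (23.9 − (-30.721462)) / 0.093322 = 585.299114

585.299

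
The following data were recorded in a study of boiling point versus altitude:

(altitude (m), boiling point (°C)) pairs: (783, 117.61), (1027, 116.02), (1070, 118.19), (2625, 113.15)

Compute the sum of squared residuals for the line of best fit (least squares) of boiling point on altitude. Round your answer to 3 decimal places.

n = 4, Σx = 5505, Σy = 464.97, Σxy = 634723.22, Σx² = 9703343, Σy² = 54064.5511
Sxx = Σx² − (Σx)²/n = 9703343 − 7576256.25 = 2127086.75
Sxy = Σxy − (Σx)(Σy)/n = 634723.22 − 639914.9625 = -5191.7425
Syy = Σy² − (Σy)²/n = 54064.5511 − 54049.275225 = 15.275875
b = Sxy/Sxx = -5191.7425/2127086.75 = -0.002441
SSE = Syy − b·Sxy = 15.275875 − (-0.002441)·(-5191.7425) = 2.603994

2.604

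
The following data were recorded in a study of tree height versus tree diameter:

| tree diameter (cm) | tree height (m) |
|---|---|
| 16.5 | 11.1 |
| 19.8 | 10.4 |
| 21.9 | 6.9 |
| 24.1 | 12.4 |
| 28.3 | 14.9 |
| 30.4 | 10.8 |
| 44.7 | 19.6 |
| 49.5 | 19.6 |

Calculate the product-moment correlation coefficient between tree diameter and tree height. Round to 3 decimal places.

n = 8, Σx = 235.2, Σy = 105.7, Σxy = 3435.33, Σx² = 7898.1, Σy² = 1539.71
Sxx = Σx² − (Σx)²/n = 7898.1 − 6914.88 = 983.22
Sxy = Σxy − (Σx)(Σy)/n = 3435.33 − 3107.58 = 327.75
Syy = Σy² − (Σy)²/n = 1539.71 − 1396.56125 = 143.14875
r = Sxy/√(Sxx·Syy) = 327.75/√(140746.713975) = 327.75/375.162250 = 0.873622

0.874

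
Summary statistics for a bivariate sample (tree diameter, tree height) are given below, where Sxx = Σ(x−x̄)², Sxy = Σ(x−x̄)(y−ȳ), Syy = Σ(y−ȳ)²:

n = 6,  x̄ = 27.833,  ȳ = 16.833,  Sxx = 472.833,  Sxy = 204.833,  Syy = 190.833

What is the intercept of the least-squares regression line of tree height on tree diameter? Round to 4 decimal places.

b = Sxy/Sxx = 204.833/472.833 = 0.433204
a = ȳ − b·x̄ = 16.833 − 0.433204·27.833 = 4.775642

4.7756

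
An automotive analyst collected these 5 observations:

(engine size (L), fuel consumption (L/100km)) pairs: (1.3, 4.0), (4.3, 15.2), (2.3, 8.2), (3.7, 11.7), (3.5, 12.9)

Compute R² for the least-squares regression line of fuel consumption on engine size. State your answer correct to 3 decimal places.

n = 5, Σx = 15.1, Σy = 52, Σxy = 177.86, Σx² = 51.41, Σy² = 617.58
Sxx = Σx² − (Σx)²/n = 51.41 − 45.602 = 5.808
Sxy = Σxy − (Σx)(Σy)/n = 177.86 − 157.04 = 20.82
Syy = Σy² − (Σy)²/n = 617.58 − 540.8 = 76.78
R² = Sxy²/(Sxx·Syy) = (20.82)²/(5.808·76.78) = 0.972046

0.972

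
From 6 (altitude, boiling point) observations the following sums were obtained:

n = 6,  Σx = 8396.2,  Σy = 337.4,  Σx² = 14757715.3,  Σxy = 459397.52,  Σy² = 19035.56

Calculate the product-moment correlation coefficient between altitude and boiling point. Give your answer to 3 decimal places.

Sxx = Σx² − (Σx)²/n = 14757715.3 − 11749362.406667 = 3008352.893333
Sxy = Σxy − (Σx)(Σy)/n = 459397.52 − 472146.313333 = -12748.793333
Syy = Σy² − (Σy)²/n = 19035.56 − 18973.126667 = 62.433333
r = Sxy/√(Sxx·Syy) = -12748.793333/√(187821498.973778) = -12748.793333/13704.798392 = -0.930243

-0.930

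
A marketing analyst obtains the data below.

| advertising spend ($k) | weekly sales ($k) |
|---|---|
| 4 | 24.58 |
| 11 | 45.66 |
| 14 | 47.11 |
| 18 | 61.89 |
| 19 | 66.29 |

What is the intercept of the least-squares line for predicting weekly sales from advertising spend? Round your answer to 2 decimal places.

n = 5, Σx = 66, Σy = 245.53, Σxy = 3633.65, Σx² = 1018
Sxx = Σx² − (Σx)²/n = 1018 − 871.2 = 146.8
Sxy = Σxy − (Σx)(Σy)/n = 3633.65 − 3240.996 = 392.654
b = Sxy/Sxx = 392.654/146.8 = 2.674755
a = ȳ − b·x̄ = 49.106 − 2.674755·13.2 = 13.799237

13.80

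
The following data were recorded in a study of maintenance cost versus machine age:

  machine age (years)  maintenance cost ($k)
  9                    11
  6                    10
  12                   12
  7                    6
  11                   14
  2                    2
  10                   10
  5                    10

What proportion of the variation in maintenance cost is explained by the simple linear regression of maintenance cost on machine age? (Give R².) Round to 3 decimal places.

0.662

n = 8, Σx = 62, Σy = 75, Σxy = 653, Σx² = 560, Σy² = 801
Sxx = Σx² − (Σx)²/n = 560 − 480.5 = 79.5
Sxy = Σxy − (Σx)(Σy)/n = 653 − 581.25 = 71.75
Syy = Σy² − (Σy)²/n = 801 − 703.125 = 97.875
R² = Sxy²/(Sxx·Syy) = (71.75)²/(79.5·97.875) = 0.661614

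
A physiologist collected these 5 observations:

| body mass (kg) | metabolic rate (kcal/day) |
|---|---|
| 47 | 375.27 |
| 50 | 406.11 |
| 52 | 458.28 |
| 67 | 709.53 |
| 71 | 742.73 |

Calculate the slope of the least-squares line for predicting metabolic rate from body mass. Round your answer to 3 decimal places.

16.048

n = 5, Σx = 287, Σy = 2691.92, Σxy = 162046.09, Σx² = 16943
Sxx = Σx² − (Σx)²/n = 16943 − 16473.8 = 469.2
Sxy = Σxy − (Σx)(Σy)/n = 162046.09 − 154516.208 = 7529.882
b = Sxy/Sxx = 7529.882/469.2 = 16.048342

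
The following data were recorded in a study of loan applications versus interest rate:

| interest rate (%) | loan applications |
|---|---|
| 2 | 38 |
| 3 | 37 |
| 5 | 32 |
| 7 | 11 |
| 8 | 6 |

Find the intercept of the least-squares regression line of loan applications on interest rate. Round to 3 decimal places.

n = 5, Σx = 25, Σy = 124, Σxy = 472, Σx² = 151
Sxx = Σx² − (Σx)²/n = 151 − 125 = 26
Sxy = Σxy − (Σx)(Σy)/n = 472 − 620 = -148
b = Sxy/Sxx = -148/26 = -5.692308
a = ȳ − b·x̄ = 24.8 − (-5.692308)·5 = 53.261538

53.262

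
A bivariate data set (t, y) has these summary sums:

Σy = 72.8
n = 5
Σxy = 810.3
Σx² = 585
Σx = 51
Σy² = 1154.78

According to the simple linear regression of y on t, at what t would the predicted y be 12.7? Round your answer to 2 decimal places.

8.42

Sxx = Σx² − (Σx)²/n = 585 − 520.2 = 64.8
Sxy = Σxy − (Σx)(Σy)/n = 810.3 − 742.56 = 67.74
b = Sxy/Sxx = 67.74/64.8 = 1.045370
a = ȳ − b·x̄ = 14.56 − 1.045370·10.2 = 3.897222
Set a + b·x = 12.7: x = (12.7 − 3.897222) / 1.045370 = 8.420726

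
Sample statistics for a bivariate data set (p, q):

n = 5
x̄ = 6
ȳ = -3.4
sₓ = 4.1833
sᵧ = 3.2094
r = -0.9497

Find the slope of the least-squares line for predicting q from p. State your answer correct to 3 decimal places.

b = r · sᵧ/sₓ = -0.9497 · 3.2094/4.1833 = -0.728604

-0.729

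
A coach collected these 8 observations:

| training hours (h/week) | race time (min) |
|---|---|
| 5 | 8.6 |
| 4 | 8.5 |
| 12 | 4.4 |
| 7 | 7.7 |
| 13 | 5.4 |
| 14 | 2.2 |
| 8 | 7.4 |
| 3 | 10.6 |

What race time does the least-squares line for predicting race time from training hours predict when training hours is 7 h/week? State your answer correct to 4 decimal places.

7.5990

n = 8, Σx = 66, Σy = 54.8, Σxy = 375.7, Σx² = 672
Sxx = Σx² − (Σx)²/n = 672 − 544.5 = 127.5
Sxy = Σxy − (Σx)(Σy)/n = 375.7 − 452.1 = -76.4
b = Sxy/Sxx = -76.4/127.5 = -0.599216
a = ȳ − b·x̄ = 6.85 − (-0.599216)·8.25 = 11.793529
ŷ(7) = a + b·7 = 11.793529 + (-0.599216)·7 = 7.599020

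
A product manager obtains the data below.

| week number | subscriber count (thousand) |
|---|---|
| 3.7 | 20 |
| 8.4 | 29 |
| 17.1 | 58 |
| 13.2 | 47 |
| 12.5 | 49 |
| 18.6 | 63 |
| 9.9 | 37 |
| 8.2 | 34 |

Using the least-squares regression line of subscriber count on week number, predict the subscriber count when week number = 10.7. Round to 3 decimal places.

n = 8, Σx = 91.6, Σy = 337, Σxy = 4359.2, Σx² = 1218.36
Sxx = Σx² − (Σx)²/n = 1218.36 − 1048.82 = 169.54
Sxy = Σxy − (Σx)(Σy)/n = 4359.2 − 3858.65 = 500.55
b = Sxy/Sxx = 500.55/169.54 = 2.952401
a = ȳ − b·x̄ = 42.125 − 2.952401·11.45 = 8.320013
ŷ(10.7) = a + b·10.7 = 8.320013 + 2.952401·10.7 = 39.910700

39.911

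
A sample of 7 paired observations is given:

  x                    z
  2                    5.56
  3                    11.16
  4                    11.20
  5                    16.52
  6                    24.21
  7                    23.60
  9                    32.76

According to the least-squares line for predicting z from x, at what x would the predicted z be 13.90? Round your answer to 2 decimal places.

4.12

n = 7, Σx = 36, Σy = 125.01, Σxy = 777.3, Σx² = 220
Sxx = Σx² − (Σx)²/n = 220 − 185.142857 = 34.857143
Sxy = Σxy − (Σx)(Σy)/n = 777.3 − 642.908571 = 134.391429
b = Sxy/Sxx = 134.391429/34.857143 = 3.855492
a = ȳ − b·x̄ = 17.858571 − 3.855492·5.142857 = -1.969672
Set a + b·x = 13.90: x = (13.90 − (-1.969672)) / 3.855492 = 4.116121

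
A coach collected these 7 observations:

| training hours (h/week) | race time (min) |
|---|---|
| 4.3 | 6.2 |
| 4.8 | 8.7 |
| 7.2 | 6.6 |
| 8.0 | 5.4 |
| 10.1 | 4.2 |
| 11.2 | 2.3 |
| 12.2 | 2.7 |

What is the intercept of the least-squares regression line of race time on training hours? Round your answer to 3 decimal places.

10.695

n = 7, Σx = 57.8, Σy = 36.1, Σxy = 260.26, Σx² = 533.66
Sxx = Σx² − (Σx)²/n = 533.66 − 477.262857 = 56.397143
Sxy = Σxy − (Σx)(Σy)/n = 260.26 − 298.082857 = -37.822857
b = Sxy/Sxx = -37.822857/56.397143 = -0.670652
a = ȳ − b·x̄ = 5.157143 − (-0.670652)·8.257143 = 10.694812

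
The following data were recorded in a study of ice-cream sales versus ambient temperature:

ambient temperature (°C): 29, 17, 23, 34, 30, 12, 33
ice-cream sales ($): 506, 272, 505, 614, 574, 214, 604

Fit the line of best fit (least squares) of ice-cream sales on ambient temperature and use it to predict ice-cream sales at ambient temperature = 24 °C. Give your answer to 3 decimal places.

443.182

n = 7, Σx = 178, Σy = 3289, Σxy = 91509, Σx² = 4948
Sxx = Σx² − (Σx)²/n = 4948 − 4526.285714 = 421.714286
Sxy = Σxy − (Σx)(Σy)/n = 91509 − 83634.571429 = 7874.428571
b = Sxy/Sxx = 7874.428571/421.714286 = 18.672425
a = ȳ − b·x̄ = 469.857143 − 18.672425·25.428571 = -4.955962
ŷ(24) = a + b·24 = -4.955962 + 18.672425·24 = 443.182249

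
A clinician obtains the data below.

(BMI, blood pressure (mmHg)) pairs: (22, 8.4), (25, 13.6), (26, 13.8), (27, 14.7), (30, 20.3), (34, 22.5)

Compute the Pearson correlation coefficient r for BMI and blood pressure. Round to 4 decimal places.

0.9805

n = 6, Σx = 164, Σy = 93.3, Σxy = 2654.5, Σx² = 4570, Σy² = 1580.39
Sxx = Σx² − (Σx)²/n = 4570 − 4482.666667 = 87.333333
Sxy = Σxy − (Σx)(Σy)/n = 2654.5 − 2550.2 = 104.3
Syy = Σy² − (Σy)²/n = 1580.39 − 1450.815 = 129.575
r = Sxy/√(Sxx·Syy) = 104.3/√(11316.216667) = 104.3/106.377708 = 0.980469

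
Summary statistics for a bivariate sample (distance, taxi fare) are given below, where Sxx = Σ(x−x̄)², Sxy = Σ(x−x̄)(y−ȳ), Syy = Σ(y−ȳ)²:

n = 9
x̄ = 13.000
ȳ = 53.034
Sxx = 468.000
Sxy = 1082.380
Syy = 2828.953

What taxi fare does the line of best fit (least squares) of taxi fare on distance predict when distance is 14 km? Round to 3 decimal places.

b = Sxy/Sxx = 1082.38/468 = 2.312778
a = ȳ − b·x̄ = 53.034 − 2.312778·13 = 22.967889
ŷ(14) = a + b·14 = 22.967889 + 2.312778·14 = 55.346778

55.347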